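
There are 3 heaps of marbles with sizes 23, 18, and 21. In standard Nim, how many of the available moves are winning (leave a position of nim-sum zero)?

Compute the nim-sum pairwise:
23 XOR 18 = 5
5 XOR 21 = 16
The overall nim-sum is X = 16. A heap of size p has a winning move iff p XOR X < p (reduce it to p XOR X).
  23: 23 XOR 16 = 7 < 23 — winning move (to 7).
  18: 18 XOR 16 = 2 < 18 — winning move (to 2).
  21: 21 XOR 16 = 5 < 21 — winning move (to 5).
That gives 3 winning moves.

3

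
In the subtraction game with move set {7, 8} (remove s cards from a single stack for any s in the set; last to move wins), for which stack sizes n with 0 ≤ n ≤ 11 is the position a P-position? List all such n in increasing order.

0, 1, 2, 3, 4, 5, 6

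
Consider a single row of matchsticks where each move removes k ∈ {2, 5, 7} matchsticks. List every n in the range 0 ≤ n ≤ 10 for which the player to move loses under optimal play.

Grundy values for subtraction set {2, 5, 7}:
k:     0  1  2  3  4  5  6  7  8  9 10
g(k):  0  0  1  1  0  2  1  3  2  2  0
The P-positions (g = 0) in 0..10 are 0, 1, 4, 10.

0, 1, 4, 10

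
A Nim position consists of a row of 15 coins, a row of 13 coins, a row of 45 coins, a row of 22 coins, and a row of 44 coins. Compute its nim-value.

Compute the nim-sum pairwise:
15 ^ 13 = 2
2 ^ 45 = 47
47 ^ 22 = 57
57 ^ 44 = 21

21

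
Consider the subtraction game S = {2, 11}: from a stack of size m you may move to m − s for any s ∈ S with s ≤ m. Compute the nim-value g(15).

Grundy values for subtraction set {2, 11}:
k:     0  1  2  3  4  5  6  7  8  9 10 11 12 13 14 15
g(k):  0  0  1  1  0  0  1  1  0  0  1  1  2  0  0  1
So g(15) = 1.

1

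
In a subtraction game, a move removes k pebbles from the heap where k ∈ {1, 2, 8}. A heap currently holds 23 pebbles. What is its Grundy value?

2

Compute g(0), g(1), … for moves {1, 2, 8}:
k:     0  1  2  3  4  5  6  7  8  9 10 11 12 13 14 15 16 17 18 19 20 21 22 23
g(k):  0  1  2  0  1  2  0  1  2  0  1  2  0  1  2  0  1  2  0  1  2  0  1  2
So g(23) = 2.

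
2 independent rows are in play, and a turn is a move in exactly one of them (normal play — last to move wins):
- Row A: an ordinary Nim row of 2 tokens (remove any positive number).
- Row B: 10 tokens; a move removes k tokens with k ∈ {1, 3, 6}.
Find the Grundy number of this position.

3

Row A is a plain Nim row of size 2, so its Grundy value is 2.
Grundy values for row B (subtraction set {1, 3, 6}):
k:     0  1  2  3  4  5  6  7  8  9 10
g(k):  0  1  0  1  0  1  2  3  2  0  1
So g(10) = 1.
The value of a disjunctive sum is the nim-sum of the parts.
Combined value = 2 ⊕ 1 = 3.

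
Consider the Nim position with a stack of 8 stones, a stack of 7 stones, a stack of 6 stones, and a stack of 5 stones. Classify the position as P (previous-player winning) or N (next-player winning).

Write each in binary and XOR column by column:
  1000  (8)
  0111  (7)
  0110  (6)
  0101  (5)
  ----
  1100  (12)
The nim-sum is 12 ≠ 0, so this is an N-position: the player to move can win.

N-position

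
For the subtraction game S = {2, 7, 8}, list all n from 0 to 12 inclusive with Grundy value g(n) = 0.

Grundy values for subtraction set {2, 7, 8}:
g(0) = mex{} = 0
g(1) = mex{} = 0
g(2) = mex{0} = 1
g(3) = mex{0} = 1
g(4) = mex{1} = 0
g(5) = mex{1} = 0
g(6) = mex{0} = 1
g(7) = mex{0} = 1
g(8) = mex{0,1} = 2
g(9) = mex{0,1} = 2
g(10) = mex{1,2} = 0
g(11) = mex{0,1,2} = 3
g(12) = mex{0} = 1
The P-positions (g = 0) in 0..12 are 0, 1, 4, 5, 10.

0, 1, 4, 5, 10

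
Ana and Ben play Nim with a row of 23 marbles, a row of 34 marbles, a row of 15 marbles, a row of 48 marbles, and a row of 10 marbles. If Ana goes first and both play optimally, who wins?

Ben wins

Nim-sum: 23 XOR 34 XOR 15 XOR 48 XOR 10 = 0.
The nim-sum is 0, so this is a P-position: the player to move is in a losing position under optimal play; Ana is about to move from it and so loses — Ben wins.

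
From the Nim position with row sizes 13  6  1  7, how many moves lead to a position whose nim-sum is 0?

Compute the nim-sum pairwise:
13 ⊕ 6 = 11
11 ⊕ 1 = 10
10 ⊕ 7 = 13
The overall nim-sum is X = 13. A row of size p has a winning move iff p XOR X < p (reduce it to p XOR X).
  13: 13 XOR 13 = 0 < 13 — winning move (to 0).
  6: 6 XOR 13 = 11 ≥ 6 — no move.
  1: 1 XOR 13 = 12 ≥ 1 — no move.
  7: 7 XOR 13 = 10 ≥ 7 — no move.
That gives 1 winning move.

1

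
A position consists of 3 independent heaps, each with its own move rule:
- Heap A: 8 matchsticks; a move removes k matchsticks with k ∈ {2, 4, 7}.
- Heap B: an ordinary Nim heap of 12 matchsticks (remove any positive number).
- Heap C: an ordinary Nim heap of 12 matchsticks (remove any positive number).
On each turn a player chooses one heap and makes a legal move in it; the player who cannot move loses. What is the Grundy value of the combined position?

1

For heap A, compute g(0), g(1), … with moves {2, 4, 7}:
k:     0  1  2  3  4  5  6  7  8
g(k):  0  0  1  1  2  2  0  3  1
So g(8) = 1.
Heap B is a plain Nim heap of size 12, so its Grundy value is 12.
Heap C is a plain Nim heap of size 12, so its Grundy value is 12.
By the Sprague-Grundy theorem, the Grundy value of a sum of independent games is the XOR of the component values.
Combined value = 1 XOR 12 XOR 12 = 1.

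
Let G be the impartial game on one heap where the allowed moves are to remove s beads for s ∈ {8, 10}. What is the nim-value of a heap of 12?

1

Grundy values for subtraction set {8, 10}:
g(0) = mex{} = 0
g(1) = mex{} = 0
g(2) = mex{} = 0
g(3) = mex{} = 0
g(4) = mex{} = 0
g(5) = mex{} = 0
g(6) = mex{} = 0
g(7) = mex{} = 0
g(8) = mex{0} = 1
g(9) = mex{0} = 1
g(10) = mex{0} = 1
g(11) = mex{0} = 1
g(12) = mex{0} = 1
So g(12) = 1.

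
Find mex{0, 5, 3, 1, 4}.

2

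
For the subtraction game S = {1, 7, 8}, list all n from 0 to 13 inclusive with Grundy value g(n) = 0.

0, 2, 4, 6

Grundy values for subtraction set {1, 7, 8}:
k:     0  1  2  3  4  5  6  7  8  9 10 11 12 13
g(k):  0  1  0  1  0  1  0  1  2  3  2  3  2  3
The P-positions (g = 0) in 0..13 are 0, 2, 4, 6.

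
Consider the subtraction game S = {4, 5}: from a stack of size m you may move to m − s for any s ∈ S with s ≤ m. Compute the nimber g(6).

1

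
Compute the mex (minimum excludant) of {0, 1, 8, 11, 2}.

3

The values 0, 1, 2 are all present; 3 is the first non-negative integer missing from the set.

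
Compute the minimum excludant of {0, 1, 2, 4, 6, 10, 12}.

The values 0, 1, 2 are all present; 3 is the first non-negative integer missing from the set.

3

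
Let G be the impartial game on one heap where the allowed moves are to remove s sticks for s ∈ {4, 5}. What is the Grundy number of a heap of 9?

Grundy values for subtraction set {4, 5}:
k:     0  1  2  3  4  5  6  7  8  9
g(k):  0  0  0  0  1  1  1  1  2  0
So g(9) = 0.

0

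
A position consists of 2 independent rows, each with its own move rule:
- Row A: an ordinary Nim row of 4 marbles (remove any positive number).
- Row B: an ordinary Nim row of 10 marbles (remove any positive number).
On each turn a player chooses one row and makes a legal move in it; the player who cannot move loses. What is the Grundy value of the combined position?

14

Row A is a plain Nim row of size 4, so its Grundy value is 4.
Row B is a plain Nim row of size 10, so its Grundy value is 10.
The value of a disjunctive sum is the nim-sum of the parts.
Combined value = 4 ⊕ 10 = 14.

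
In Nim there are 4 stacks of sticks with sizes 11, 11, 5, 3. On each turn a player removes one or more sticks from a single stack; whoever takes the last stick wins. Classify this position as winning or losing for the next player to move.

Write each in binary and XOR column by column:
  1011  (11)
  1011  (11)
  0101  (5)
  0011  (3)
  ----
  0110  (6)
The nim-sum is 6 ≠ 0, so this is an N-position: the player to move can win.

Winning position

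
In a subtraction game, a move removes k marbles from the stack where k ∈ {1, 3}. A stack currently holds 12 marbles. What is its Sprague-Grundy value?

0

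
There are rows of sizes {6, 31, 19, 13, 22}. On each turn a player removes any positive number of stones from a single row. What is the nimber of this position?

17

Write each in binary and XOR column by column:
  00110  (6)
  11111  (31)
  10011  (19)
  01101  (13)
  10110  (22)
  -----
  10001  (17)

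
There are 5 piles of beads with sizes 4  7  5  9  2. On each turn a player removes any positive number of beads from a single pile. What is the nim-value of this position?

13

Compute the nim-sum pairwise:
4 ^ 7 = 3
3 ^ 5 = 6
6 ^ 9 = 15
15 ^ 2 = 13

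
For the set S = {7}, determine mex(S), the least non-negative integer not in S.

0

0 is not in the set, so the mex is 0.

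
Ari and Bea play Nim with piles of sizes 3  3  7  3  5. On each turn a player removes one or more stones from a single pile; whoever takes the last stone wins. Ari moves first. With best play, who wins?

Ari wins

Nim-sum: 3 ⊕ 3 ⊕ 7 ⊕ 3 ⊕ 5 = 1.
The nim-sum is 1 ≠ 0, so this is an N-position: the player to move can win; Ari has a winning move.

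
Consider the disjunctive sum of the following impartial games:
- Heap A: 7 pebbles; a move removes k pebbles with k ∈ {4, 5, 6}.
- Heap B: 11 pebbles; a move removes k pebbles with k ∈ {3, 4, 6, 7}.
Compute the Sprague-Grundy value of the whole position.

1

For heap A, compute g(0), g(1), … with moves {4, 5, 6}:
g(0) = mex{} = 0
g(1) = mex{} = 0
g(2) = mex{} = 0
g(3) = mex{} = 0
g(4) = mex{0} = 1
g(5) = mex{0} = 1
g(6) = mex{0} = 1
g(7) = mex{0} = 1
So g(7) = 1.
Grundy values for heap B (subtraction set {3, 4, 6, 7}):
g(0) = mex{} = 0
g(1) = mex{} = 0
g(2) = mex{} = 0
g(3) = mex{0} = 1
g(4) = mex{0} = 1
g(5) = mex{0} = 1
g(6) = mex{0,1} = 2
g(7) = mex{0,1} = 2
g(8) = mex{0,1} = 2
g(9) = mex{0,1,2} = 3
g(10) = mex{1,2} = 0
g(11) = mex{1,2} = 0
So g(11) = 0.
By the Sprague-Grundy theorem, the Grundy value of a sum of independent games is the XOR of the component values.
Combined value = 1 ⊕ 0 = 1.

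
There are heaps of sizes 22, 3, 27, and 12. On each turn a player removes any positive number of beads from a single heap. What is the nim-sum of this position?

2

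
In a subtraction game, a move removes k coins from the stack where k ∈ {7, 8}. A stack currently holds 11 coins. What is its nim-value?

Build the Grundy sequence with g(k) = mex{g(k−s) : s ∈ {7, 8}, s ≤ k}:
g(0) = mex{} = 0
g(1) = mex{} = 0
g(2) = mex{} = 0
g(3) = mex{} = 0
g(4) = mex{} = 0
g(5) = mex{} = 0
g(6) = mex{} = 0
g(7) = mex{0} = 1
g(8) = mex{0} = 1
g(9) = mex{0} = 1
g(10) = mex{0} = 1
g(11) = mex{0} = 1
So g(11) = 1.

1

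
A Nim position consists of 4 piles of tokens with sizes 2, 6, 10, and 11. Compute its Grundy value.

Nim-sum: 2 ⊕ 6 ⊕ 10 ⊕ 11 = 5.

5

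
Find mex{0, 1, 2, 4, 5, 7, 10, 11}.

3

The values 0, 1, 2 are all present; 3 is the first non-negative integer missing from the set.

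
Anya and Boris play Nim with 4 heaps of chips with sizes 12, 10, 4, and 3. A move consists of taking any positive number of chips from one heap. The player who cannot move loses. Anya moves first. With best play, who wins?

Anya wins

Nim-sum: 12 XOR 10 XOR 4 XOR 3 = 1.
The nim-sum is 1 ≠ 0, so this is an N-position: the player to move can win; Anya has a winning move.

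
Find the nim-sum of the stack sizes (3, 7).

4

Nim-sum: 3 XOR 7 = 4.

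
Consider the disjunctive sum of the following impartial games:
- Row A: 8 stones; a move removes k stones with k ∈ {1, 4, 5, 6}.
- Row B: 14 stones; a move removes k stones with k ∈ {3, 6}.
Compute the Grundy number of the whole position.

5

Build the Grundy sequence for row A with g(k) = mex{g(k−s) : s ∈ {1, 4, 5, 6}, s ≤ k}:
k:     0  1  2  3  4  5  6  7  8
g(k):  0  1  0  1  2  3  2  3  4
So g(8) = 4.
Build the Grundy sequence for row B with g(k) = mex{g(k−s) : s ∈ {3, 6}, s ≤ k}:
k:     0  1  2  3  4  5  6  7  8  9 10 11 12 13 14
g(k):  0  0  0  1  1  1  2  2  2  0  0  0  1  1  1
So g(14) = 1.
The value of a disjunctive sum is the nim-sum of the parts.
Combined value = 4 XOR 1 = 5.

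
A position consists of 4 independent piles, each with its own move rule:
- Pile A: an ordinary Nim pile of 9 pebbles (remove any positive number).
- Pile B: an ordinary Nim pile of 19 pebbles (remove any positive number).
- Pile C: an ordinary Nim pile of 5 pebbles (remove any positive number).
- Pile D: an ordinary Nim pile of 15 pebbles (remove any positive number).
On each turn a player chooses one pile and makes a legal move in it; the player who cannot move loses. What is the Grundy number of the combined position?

16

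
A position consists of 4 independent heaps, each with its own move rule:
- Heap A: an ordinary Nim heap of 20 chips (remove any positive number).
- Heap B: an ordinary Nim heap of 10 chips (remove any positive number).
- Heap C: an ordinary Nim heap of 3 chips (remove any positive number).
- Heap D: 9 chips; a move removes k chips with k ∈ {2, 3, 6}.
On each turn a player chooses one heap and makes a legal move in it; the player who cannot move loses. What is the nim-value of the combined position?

29

Heap A is a plain Nim heap of size 20, so its Grundy value is 20.
Heap B is a plain Nim heap of size 10, so its Grundy value is 10.
Heap C is a plain Nim heap of size 3, so its Grundy value is 3.
For heap D, compute g(0), g(1), … with moves {2, 3, 6}:
g(0) = mex{} = 0
g(1) = mex{} = 0
g(2) = mex{0} = 1
g(3) = mex{0} = 1
g(4) = mex{0,1} = 2
g(5) = mex{1} = 0
g(6) = mex{0,1,2} = 3
g(7) = mex{0,2} = 1
g(8) = mex{0,1,3} = 2
g(9) = mex{1,3} = 0
So g(9) = 0.
The value of a disjunctive sum is the nim-sum of the parts.
Combined value = 20 ⊕ 10 ⊕ 3 ⊕ 0 = 29.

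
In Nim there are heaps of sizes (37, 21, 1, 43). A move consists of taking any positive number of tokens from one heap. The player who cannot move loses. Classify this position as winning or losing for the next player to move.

Winning position

In binary:
  100101  (37)
  010101  (21)
  000001  (1)
  101011  (43)
  ------
  011010  (26)
The nim-sum is 26 ≠ 0, so this is an N-position: the player to move can win.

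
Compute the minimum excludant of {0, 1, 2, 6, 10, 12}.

The values 0, 1, 2 are all present; 3 is the first non-negative integer missing from the set.

3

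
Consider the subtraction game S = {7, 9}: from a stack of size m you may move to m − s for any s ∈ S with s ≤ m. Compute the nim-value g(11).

Grundy values for subtraction set {7, 9}:
g(0) = mex{} = 0
g(1) = mex{} = 0
g(2) = mex{} = 0
g(3) = mex{} = 0
g(4) = mex{} = 0
g(5) = mex{} = 0
g(6) = mex{} = 0
g(7) = mex{0} = 1
g(8) = mex{0} = 1
g(9) = mex{0} = 1
g(10) = mex{0} = 1
g(11) = mex{0} = 1
So g(11) = 1.

1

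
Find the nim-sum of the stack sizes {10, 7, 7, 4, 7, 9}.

0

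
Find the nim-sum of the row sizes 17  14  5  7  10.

23

In binary:
  10001  (17)
  01110  (14)
  00101  (5)
  00111  (7)
  01010  (10)
  -----
  10111  (23)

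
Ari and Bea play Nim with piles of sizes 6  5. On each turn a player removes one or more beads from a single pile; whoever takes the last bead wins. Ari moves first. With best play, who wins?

Ari wins

Nim-sum: 6 ⊕ 5 = 3.
The nim-sum is 3 ≠ 0, so this is an N-position: the player to move can win; Ari has a winning move.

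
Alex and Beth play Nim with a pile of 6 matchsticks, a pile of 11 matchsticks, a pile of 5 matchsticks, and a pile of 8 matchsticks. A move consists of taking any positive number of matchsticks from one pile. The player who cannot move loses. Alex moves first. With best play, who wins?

Beth wins

Nim-sum: 6 ^ 11 ^ 5 ^ 8 = 0.
The nim-sum is 0, so this is a P-position: the player to move is in a losing position under optimal play; Alex is about to move from it and so loses — Beth wins.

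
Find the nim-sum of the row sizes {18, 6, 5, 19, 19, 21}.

Compute the nim-sum pairwise:
18 XOR 6 = 20
20 XOR 5 = 17
17 XOR 19 = 2
2 XOR 19 = 17
17 XOR 21 = 4

4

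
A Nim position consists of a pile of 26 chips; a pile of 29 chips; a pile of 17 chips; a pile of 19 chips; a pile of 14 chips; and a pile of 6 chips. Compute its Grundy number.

Nim-sum: 26 XOR 29 XOR 17 XOR 19 XOR 14 XOR 6 = 13.

13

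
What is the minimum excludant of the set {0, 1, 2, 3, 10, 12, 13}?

4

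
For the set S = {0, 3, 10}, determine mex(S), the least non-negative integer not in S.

1

0 is in the set but 1 is not, so the mex is 1.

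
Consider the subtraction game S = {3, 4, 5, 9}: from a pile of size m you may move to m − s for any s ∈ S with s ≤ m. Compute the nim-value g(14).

Compute g(0), g(1), … for moves {3, 4, 5, 9}:
g(0) = mex{} = 0
g(1) = mex{} = 0
g(2) = mex{} = 0
g(3) = mex{0} = 1
g(4) = mex{0} = 1
g(5) = mex{0} = 1
g(6) = mex{0,1} = 2
g(7) = mex{0,1} = 2
g(8) = mex{1} = 0
g(9) = mex{0,1,2} = 3
g(10) = mex{0,1,2} = 3
g(11) = mex{0,2} = 1
g(12) = mex{0,1,2,3} = 4
g(13) = mex{0,1,3} = 2
g(14) = mex{1,3} = 0
So g(14) = 0.

0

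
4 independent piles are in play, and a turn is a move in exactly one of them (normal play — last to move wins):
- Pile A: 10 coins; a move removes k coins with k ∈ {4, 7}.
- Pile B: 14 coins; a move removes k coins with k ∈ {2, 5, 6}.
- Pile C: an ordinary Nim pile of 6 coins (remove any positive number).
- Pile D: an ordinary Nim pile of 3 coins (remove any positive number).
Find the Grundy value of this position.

6

Grundy values for pile A (subtraction set {4, 7}):
g(0) = mex{} = 0
g(1) = mex{} = 0
g(2) = mex{} = 0
g(3) = mex{} = 0
g(4) = mex{0} = 1
g(5) = mex{0} = 1
g(6) = mex{0} = 1
g(7) = mex{0} = 1
g(8) = mex{0,1} = 2
g(9) = mex{0,1} = 2
g(10) = mex{0,1} = 2
So g(10) = 2.
For pile B, compute g(0), g(1), … with moves {2, 5, 6}:
g(0) = mex{} = 0
g(1) = mex{} = 0
g(2) = mex{0} = 1
g(3) = mex{0} = 1
g(4) = mex{1} = 0
g(5) = mex{0,1} = 2
g(6) = mex{0} = 1
g(7) = mex{0,1,2} = 3
g(8) = mex{1} = 0
g(9) = mex{0,1,3} = 2
g(10) = mex{0,2} = 1
g(11) = mex{1,2} = 0
g(12) = mex{1,3} = 0
g(13) = mex{0,3} = 1
g(14) = mex{0,2} = 1
So g(14) = 1.
Pile C is a plain Nim pile of size 6, so its Grundy value is 6.
Pile D is a plain Nim pile of size 3, so its Grundy value is 3.
The value of a disjunctive sum is the nim-sum of the parts.
Combined value = 2 XOR 1 XOR 6 XOR 3 = 6.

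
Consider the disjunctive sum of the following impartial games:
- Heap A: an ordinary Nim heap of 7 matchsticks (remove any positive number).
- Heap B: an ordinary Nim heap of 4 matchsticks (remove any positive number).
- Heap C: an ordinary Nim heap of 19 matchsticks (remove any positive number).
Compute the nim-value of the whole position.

16

Heap A is a plain Nim heap of size 7, so its Grundy value is 7.
Heap B is a plain Nim heap of size 4, so its Grundy value is 4.
Heap C is a plain Nim heap of size 19, so its Grundy value is 19.
By the Sprague-Grundy theorem, the Grundy value of a sum of independent games is the XOR of the component values.
Combined value = 7 XOR 4 XOR 19 = 16.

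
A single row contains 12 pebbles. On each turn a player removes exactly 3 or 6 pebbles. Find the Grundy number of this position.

Compute g(0), g(1), … for moves {3, 6}:
k:     0  1  2  3  4  5  6  7  8  9 10 11 12
g(k):  0  0  0  1  1  1  2  2  2  0  0  0  1
So g(12) = 1.

1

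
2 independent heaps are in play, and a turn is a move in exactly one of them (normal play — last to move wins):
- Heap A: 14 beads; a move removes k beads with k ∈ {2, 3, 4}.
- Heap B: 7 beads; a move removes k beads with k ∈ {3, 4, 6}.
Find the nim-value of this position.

For heap A, compute g(0), g(1), … with moves {2, 3, 4}:
g(0) = mex{} = 0
g(1) = mex{} = 0
g(2) = mex{0} = 1
g(3) = mex{0} = 1
g(4) = mex{0,1} = 2
g(5) = mex{0,1} = 2
g(6) = mex{1,2} = 0
g(7) = mex{1,2} = 0
g(8) = mex{0,2} = 1
g(9) = mex{0,2} = 1
g(10) = mex{0,1} = 2
g(11) = mex{0,1} = 2
g(12) = mex{1,2} = 0
g(13) = mex{1,2} = 0
g(14) = mex{0,2} = 1
So g(14) = 1.
Grundy values for heap B (subtraction set {3, 4, 6}):
g(0) = mex{} = 0
g(1) = mex{} = 0
g(2) = mex{} = 0
g(3) = mex{0} = 1
g(4) = mex{0} = 1
g(5) = mex{0} = 1
g(6) = mex{0,1} = 2
g(7) = mex{0,1} = 2
So g(7) = 2.
By the Sprague-Grundy theorem, the Grundy value of a sum of independent games is the XOR of the component values.
Combined value = 1 ⊕ 2 = 3.

3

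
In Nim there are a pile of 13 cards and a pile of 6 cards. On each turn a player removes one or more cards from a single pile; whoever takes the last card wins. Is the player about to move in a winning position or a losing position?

Nim-sum: 13 XOR 6 = 11.
The nim-sum is 11 ≠ 0, so this is an N-position: the player to move can win.

Winning position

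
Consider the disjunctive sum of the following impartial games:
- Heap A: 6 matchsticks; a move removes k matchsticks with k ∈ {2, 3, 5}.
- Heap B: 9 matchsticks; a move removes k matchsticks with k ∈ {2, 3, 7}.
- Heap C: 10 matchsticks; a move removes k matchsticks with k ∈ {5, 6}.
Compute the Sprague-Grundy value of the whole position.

Build the Grundy sequence for heap A with g(k) = mex{g(k−s) : s ∈ {2, 3, 5}, s ≤ k}:
k:     0  1  2  3  4  5  6
g(k):  0  0  1  1  2  2  3
So g(6) = 3.
For heap B, compute g(0), g(1), … with moves {2, 3, 7}:
g(0) = mex{} = 0
g(1) = mex{} = 0
g(2) = mex{0} = 1
g(3) = mex{0} = 1
g(4) = mex{0,1} = 2
g(5) = mex{1} = 0
g(6) = mex{1,2} = 0
g(7) = mex{0,2} = 1
g(8) = mex{0} = 1
g(9) = mex{0,1} = 2
So g(9) = 2.
Grundy values for heap C (subtraction set {5, 6}):
g(0) = mex{} = 0
g(1) = mex{} = 0
g(2) = mex{} = 0
g(3) = mex{} = 0
g(4) = mex{} = 0
g(5) = mex{0} = 1
g(6) = mex{0} = 1
g(7) = mex{0} = 1
g(8) = mex{0} = 1
g(9) = mex{0} = 1
g(10) = mex{0,1} = 2
So g(10) = 2.
The value of a disjunctive sum is the nim-sum of the parts.
Combined value = 3 ⊕ 2 ⊕ 2 = 3.

3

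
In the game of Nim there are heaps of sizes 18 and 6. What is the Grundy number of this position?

20

Nim-sum: 18 ^ 6 = 20.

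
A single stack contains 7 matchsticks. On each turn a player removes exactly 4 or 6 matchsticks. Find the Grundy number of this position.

1

Compute g(0), g(1), … for moves {4, 6}:
k:     0  1  2  3  4  5  6  7
g(k):  0  0  0  0  1  1  1  1
So g(7) = 1.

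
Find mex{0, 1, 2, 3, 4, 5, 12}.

6

The values 0, 1, 2, 3, 4, 5 are all present; 6 is the first non-negative integer missing from the set.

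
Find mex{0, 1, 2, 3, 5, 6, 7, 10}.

The values 0, 1, 2, 3 are all present; 4 is the first non-negative integer missing from the set.

4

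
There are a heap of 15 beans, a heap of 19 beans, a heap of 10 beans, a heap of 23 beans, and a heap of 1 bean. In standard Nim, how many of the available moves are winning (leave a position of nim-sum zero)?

0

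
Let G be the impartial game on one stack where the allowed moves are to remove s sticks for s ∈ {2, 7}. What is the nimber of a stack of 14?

0

Grundy values for subtraction set {2, 7}:
g(0) = mex{} = 0
g(1) = mex{} = 0
g(2) = mex{0} = 1
g(3) = mex{0} = 1
g(4) = mex{1} = 0
g(5) = mex{1} = 0
g(6) = mex{0} = 1
g(7) = mex{0} = 1
g(8) = mex{0,1} = 2
g(9) = mex{1} = 0
g(10) = mex{1,2} = 0
g(11) = mex{0} = 1
g(12) = mex{0} = 1
g(13) = mex{1} = 0
g(14) = mex{1} = 0
So g(14) = 0.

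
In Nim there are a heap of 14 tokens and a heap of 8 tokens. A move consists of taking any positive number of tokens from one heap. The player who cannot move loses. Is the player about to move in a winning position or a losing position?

Winning position

Nim-sum: 14 ⊕ 8 = 6.
The nim-sum is 6 ≠ 0, so this is an N-position: the player to move can win.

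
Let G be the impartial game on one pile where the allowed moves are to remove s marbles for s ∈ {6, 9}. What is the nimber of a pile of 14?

Grundy values for subtraction set {6, 9}:
g(0) = mex{} = 0
g(1) = mex{} = 0
g(2) = mex{} = 0
g(3) = mex{} = 0
g(4) = mex{} = 0
g(5) = mex{} = 0
g(6) = mex{0} = 1
g(7) = mex{0} = 1
g(8) = mex{0} = 1
g(9) = mex{0} = 1
g(10) = mex{0} = 1
g(11) = mex{0} = 1
g(12) = mex{0,1} = 2
g(13) = mex{0,1} = 2
g(14) = mex{0,1} = 2
So g(14) = 2.

2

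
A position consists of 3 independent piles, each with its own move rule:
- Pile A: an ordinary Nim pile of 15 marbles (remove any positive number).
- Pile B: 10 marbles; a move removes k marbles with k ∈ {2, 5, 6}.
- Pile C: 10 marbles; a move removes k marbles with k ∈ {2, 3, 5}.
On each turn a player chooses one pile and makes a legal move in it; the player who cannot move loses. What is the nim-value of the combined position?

Pile A is a plain Nim pile of size 15, so its Grundy value is 15.
For pile B, compute g(0), g(1), … with moves {2, 5, 6}:
k:     0  1  2  3  4  5  6  7  8  9 10
g(k):  0  0  1  1  0  2  1  3  0  2  1
So g(10) = 1.
Build the Grundy sequence for pile C with g(k) = mex{g(k−s) : s ∈ {2, 3, 5}, s ≤ k}:
g(0) = mex{} = 0
g(1) = mex{} = 0
g(2) = mex{0} = 1
g(3) = mex{0} = 1
g(4) = mex{0,1} = 2
g(5) = mex{0,1} = 2
g(6) = mex{0,1,2} = 3
g(7) = mex{1,2} = 0
g(8) = mex{1,2,3} = 0
g(9) = mex{0,2,3} = 1
g(10) = mex{0,2} = 1
So g(10) = 1.
By the Sprague-Grundy theorem, the Grundy value of a sum of independent games is the XOR of the component values.
Combined value = 15 XOR 1 XOR 1 = 15.

15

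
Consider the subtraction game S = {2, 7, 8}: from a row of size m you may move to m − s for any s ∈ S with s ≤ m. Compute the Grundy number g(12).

Grundy values for subtraction set {2, 7, 8}:
g(0) = mex{} = 0
g(1) = mex{} = 0
g(2) = mex{0} = 1
g(3) = mex{0} = 1
g(4) = mex{1} = 0
g(5) = mex{1} = 0
g(6) = mex{0} = 1
g(7) = mex{0} = 1
g(8) = mex{0,1} = 2
g(9) = mex{0,1} = 2
g(10) = mex{1,2} = 0
g(11) = mex{0,1,2} = 3
g(12) = mex{0} = 1
So g(12) = 1.

1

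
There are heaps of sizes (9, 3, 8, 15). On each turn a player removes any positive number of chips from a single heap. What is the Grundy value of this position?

13

Write each in binary and XOR column by column:
  1001  (9)
  0011  (3)
  1000  (8)
  1111  (15)
  ----
  1101  (13)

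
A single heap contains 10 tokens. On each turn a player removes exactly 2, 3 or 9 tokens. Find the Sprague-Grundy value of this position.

2

Compute g(0), g(1), … for moves {2, 3, 9}:
k:     0  1  2  3  4  5  6  7  8  9 10
g(k):  0  0  1  1  2  0  0  1  1  2  2
So g(10) = 2.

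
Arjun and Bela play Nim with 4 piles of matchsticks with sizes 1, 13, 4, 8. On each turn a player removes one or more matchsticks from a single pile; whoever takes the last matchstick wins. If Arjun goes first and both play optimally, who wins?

Bela wins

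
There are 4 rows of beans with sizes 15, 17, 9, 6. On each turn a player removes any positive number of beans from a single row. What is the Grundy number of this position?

Nim-sum: 15 ^ 17 ^ 9 ^ 6 = 17.

17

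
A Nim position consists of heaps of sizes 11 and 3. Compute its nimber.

8

Nim-sum: 11 ⊕ 3 = 8.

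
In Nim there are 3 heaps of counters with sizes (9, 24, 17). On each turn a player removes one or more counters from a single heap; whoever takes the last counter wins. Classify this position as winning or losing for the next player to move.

Losing position

Nim-sum: 9 ⊕ 24 ⊕ 17 = 0.
The nim-sum is 0, so this is a P-position: the player to move is in a losing position under optimal play.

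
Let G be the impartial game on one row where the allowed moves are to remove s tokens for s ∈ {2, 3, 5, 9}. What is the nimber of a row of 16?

Compute g(0), g(1), … for moves {2, 3, 5, 9}:
k:     0  1  2  3  4  5  6  7  8  9 10 11 12 13 14 15 16
g(k):  0  0  1  1  2  2  3  0  0  1  1  2  2  3  0  0  1
So g(16) = 1.

1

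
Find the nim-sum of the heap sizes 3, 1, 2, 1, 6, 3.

4

In binary:
  011  (3)
  001  (1)
  010  (2)
  001  (1)
  110  (6)
  011  (3)
  ---
  100  (4)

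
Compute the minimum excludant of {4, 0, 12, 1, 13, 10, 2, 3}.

The values 0, 1, 2, 3, 4 are all present; 5 is the first non-negative integer missing from the set.

5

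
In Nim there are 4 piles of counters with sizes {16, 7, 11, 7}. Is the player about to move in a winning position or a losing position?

Winning position

Nim-sum: 16 ^ 7 ^ 11 ^ 7 = 27.
The nim-sum is 27 ≠ 0, so this is an N-position: the player to move can win.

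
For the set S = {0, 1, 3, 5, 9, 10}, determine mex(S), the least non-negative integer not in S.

2

The values 0, 1 are all present; 2 is the first non-negative integer missing from the set.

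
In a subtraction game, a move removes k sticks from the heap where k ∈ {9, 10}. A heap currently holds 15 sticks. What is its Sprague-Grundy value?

1

Build the Grundy sequence with g(k) = mex{g(k−s) : s ∈ {9, 10}, s ≤ k}:
k:     0  1  2  3  4  5  6  7  8  9 10 11 12 13 14 15
g(k):  0  0  0  0  0  0  0  0  0  1  1  1  1  1  1  1
So g(15) = 1.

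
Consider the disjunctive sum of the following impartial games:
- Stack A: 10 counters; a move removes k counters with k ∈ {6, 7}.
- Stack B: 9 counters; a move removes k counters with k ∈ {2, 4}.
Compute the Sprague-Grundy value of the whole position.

0

Build the Grundy sequence for stack A with g(k) = mex{g(k−s) : s ∈ {6, 7}, s ≤ k}:
g(0) = mex{} = 0
g(1) = mex{} = 0
g(2) = mex{} = 0
g(3) = mex{} = 0
g(4) = mex{} = 0
g(5) = mex{} = 0
g(6) = mex{0} = 1
g(7) = mex{0} = 1
g(8) = mex{0} = 1
g(9) = mex{0} = 1
g(10) = mex{0} = 1
So g(10) = 1.
Build the Grundy sequence for stack B with g(k) = mex{g(k−s) : s ∈ {2, 4}, s ≤ k}:
k:     0  1  2  3  4  5  6  7  8  9
g(k):  0  0  1  1  2  2  0  0  1  1
So g(9) = 1.
The value of a disjunctive sum is the nim-sum of the parts.
Combined value = 1 ⊕ 1 = 0.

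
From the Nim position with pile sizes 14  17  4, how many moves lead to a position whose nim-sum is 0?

1

Nim-sum: 14 ^ 17 ^ 4 = 27.
The overall nim-sum is X = 27. A pile of size p has a winning move iff p XOR X < p (reduce it to p XOR X).
  14: 14 XOR 27 = 21 ≥ 14 — no move.
  17: 17 XOR 27 = 10 < 17 — winning move (to 10).
  4: 4 XOR 27 = 31 ≥ 4 — no move.
That gives 1 winning move.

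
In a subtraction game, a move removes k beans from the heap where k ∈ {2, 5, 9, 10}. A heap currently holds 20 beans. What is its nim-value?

3

Build the Grundy sequence with g(k) = mex{g(k−s) : s ∈ {2, 5, 9, 10}, s ≤ k}:
k:     0  1  2  3  4  5  6  7  8  9 10 11 12 13 14 15 16 17 18 19 20
g(k):  0  0  1  1  0  2  1  0  0  1  1  2  2  3  3  0  4  1  2  0  3
So g(20) = 3.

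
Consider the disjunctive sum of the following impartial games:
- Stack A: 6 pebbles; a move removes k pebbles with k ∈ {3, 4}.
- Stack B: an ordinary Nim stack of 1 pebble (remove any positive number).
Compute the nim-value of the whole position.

3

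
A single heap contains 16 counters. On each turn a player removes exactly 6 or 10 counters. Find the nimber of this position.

0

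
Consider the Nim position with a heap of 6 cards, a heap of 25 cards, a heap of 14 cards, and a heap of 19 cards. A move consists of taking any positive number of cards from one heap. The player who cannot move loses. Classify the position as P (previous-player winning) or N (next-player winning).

N-position

Write each in binary and XOR column by column:
  00110  (6)
  11001  (25)
  01110  (14)
  10011  (19)
  -----
  00010  (2)
The nim-sum is 2 ≠ 0, so this is an N-position: the player to move can win.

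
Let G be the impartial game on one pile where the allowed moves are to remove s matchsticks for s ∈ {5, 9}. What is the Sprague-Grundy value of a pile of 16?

Build the Grundy sequence with g(k) = mex{g(k−s) : s ∈ {5, 9}, s ≤ k}:
k:     0  1  2  3  4  5  6  7  8  9 10 11 12 13 14 15 16
g(k):  0  0  0  0  0  1  1  1  1  1  2  2  2  2  0  0  0
So g(16) = 0.

0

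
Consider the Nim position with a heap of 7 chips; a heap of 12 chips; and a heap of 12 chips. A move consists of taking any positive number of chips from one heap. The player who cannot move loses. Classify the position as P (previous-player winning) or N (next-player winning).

Compute the nim-sum pairwise:
7 ^ 12 = 11
11 ^ 12 = 7
The nim-sum is 7 ≠ 0, so this is an N-position: the player to move can win.

N-position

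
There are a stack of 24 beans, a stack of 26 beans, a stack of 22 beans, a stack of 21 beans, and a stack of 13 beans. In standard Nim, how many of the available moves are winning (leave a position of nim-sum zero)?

In binary:
  11000  (24)
  11010  (26)
  10110  (22)
  10101  (21)
  01101  (13)
  -----
  01100  (12)
The overall nim-sum is X = 12. A stack of size p has a winning move iff p XOR X < p (reduce it to p XOR X).
  24: 24 XOR 12 = 20 < 24 — winning move (to 20).
  26: 26 XOR 12 = 22 < 26 — winning move (to 22).
  22: 22 XOR 12 = 26 ≥ 22 — no move.
  21: 21 XOR 12 = 25 ≥ 21 — no move.
  13: 13 XOR 12 = 1 < 13 — winning move (to 1).
That gives 3 winning moves.

3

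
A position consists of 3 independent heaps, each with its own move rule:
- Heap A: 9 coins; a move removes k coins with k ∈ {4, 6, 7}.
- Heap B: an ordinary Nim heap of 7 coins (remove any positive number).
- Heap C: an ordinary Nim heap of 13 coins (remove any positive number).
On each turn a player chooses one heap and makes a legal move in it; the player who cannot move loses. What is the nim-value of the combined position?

8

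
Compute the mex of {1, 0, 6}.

2

The values 0, 1 are all present; 2 is the first non-negative integer missing from the set.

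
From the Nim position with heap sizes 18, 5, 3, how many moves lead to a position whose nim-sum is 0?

Compute the nim-sum pairwise:
18 ⊕ 5 = 23
23 ⊕ 3 = 20
The overall nim-sum is X = 20. A heap of size p has a winning move iff p XOR X < p (reduce it to p XOR X).
  18: 18 XOR 20 = 6 < 18 — winning move (to 6).
  5: 5 XOR 20 = 17 ≥ 5 — no move.
  3: 3 XOR 20 = 23 ≥ 3 — no move.
That gives 1 winning move.

1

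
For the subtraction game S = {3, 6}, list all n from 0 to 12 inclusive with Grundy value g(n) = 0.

Compute g(0), g(1), … for moves {3, 6}:
k:     0  1  2  3  4  5  6  7  8  9 10 11 12
g(k):  0  0  0  1  1  1  2  2  2  0  0  0  1
The P-positions (g = 0) in 0..12 are 0, 1, 2, 9, 10, 11.

0, 1, 2, 9, 10, 11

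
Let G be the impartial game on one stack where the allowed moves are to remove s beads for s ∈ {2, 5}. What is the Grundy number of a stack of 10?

1

Compute g(0), g(1), … for moves {2, 5}:
k:     0  1  2  3  4  5  6  7  8  9 10
g(k):  0  0  1  1  0  2  1  0  0  1  1
So g(10) = 1.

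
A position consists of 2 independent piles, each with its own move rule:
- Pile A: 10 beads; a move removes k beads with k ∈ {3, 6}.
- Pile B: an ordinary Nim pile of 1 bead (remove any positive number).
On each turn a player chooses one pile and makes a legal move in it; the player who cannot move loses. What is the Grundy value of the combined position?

For pile A, compute g(0), g(1), … with moves {3, 6}:
k:     0  1  2  3  4  5  6  7  8  9 10
g(k):  0  0  0  1  1  1  2  2  2  0  0
So g(10) = 0.
Pile B is a plain Nim pile of size 1, so its Grundy value is 1.
The value of a disjunctive sum is the nim-sum of the parts.
Combined value = 0 ⊕ 1 = 1.

1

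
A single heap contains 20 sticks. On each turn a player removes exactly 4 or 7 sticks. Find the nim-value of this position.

2

Grundy values for subtraction set {4, 7}:
k:     0  1  2  3  4  5  6  7  8  9 10 11 12 13 14 15 16 17 18 19 20
g(k):  0  0  0  0  1  1  1  1  2  2  2  0  0  0  0  1  1  1  1  2  2
So g(20) = 2.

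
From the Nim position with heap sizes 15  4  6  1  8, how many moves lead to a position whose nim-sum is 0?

3

Bitwise XOR of the heap sizes:
  1111  (15)
  0100  (4)
  0110  (6)
  0001  (1)
  1000  (8)
  ----
  0100  (4)
The overall nim-sum is X = 4. A heap of size p has a winning move iff p XOR X < p (reduce it to p XOR X).
  15: 15 XOR 4 = 11 < 15 — winning move (to 11).
  4: 4 XOR 4 = 0 < 4 — winning move (to 0).
  6: 6 XOR 4 = 2 < 6 — winning move (to 2).
  1: 1 XOR 4 = 5 ≥ 1 — no move.
  8: 8 XOR 4 = 12 ≥ 8 — no move.
That gives 3 winning moves.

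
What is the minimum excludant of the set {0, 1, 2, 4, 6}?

3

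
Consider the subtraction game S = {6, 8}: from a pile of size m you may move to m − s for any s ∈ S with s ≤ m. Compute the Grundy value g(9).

Grundy values for subtraction set {6, 8}:
g(0) = mex{} = 0
g(1) = mex{} = 0
g(2) = mex{} = 0
g(3) = mex{} = 0
g(4) = mex{} = 0
g(5) = mex{} = 0
g(6) = mex{0} = 1
g(7) = mex{0} = 1
g(8) = mex{0} = 1
g(9) = mex{0} = 1
So g(9) = 1.

1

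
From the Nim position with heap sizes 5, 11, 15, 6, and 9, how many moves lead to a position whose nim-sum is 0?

3

Write each in binary and XOR column by column:
  0101  (5)
  1011  (11)
  1111  (15)
  0110  (6)
  1001  (9)
  ----
  1110  (14)
The overall nim-sum is X = 14. A heap of size p has a winning move iff p XOR X < p (reduce it to p XOR X).
  5: 5 XOR 14 = 11 ≥ 5 — no move.
  11: 11 XOR 14 = 5 < 11 — winning move (to 5).
  15: 15 XOR 14 = 1 < 15 — winning move (to 1).
  6: 6 XOR 14 = 8 ≥ 6 — no move.
  9: 9 XOR 14 = 7 < 9 — winning move (to 7).
That gives 3 winning moves.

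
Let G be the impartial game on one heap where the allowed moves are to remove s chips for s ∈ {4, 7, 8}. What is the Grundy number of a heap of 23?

2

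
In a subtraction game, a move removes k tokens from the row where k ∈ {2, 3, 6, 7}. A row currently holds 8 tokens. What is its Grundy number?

2

Build the Grundy sequence with g(k) = mex{g(k−s) : s ∈ {2, 3, 6, 7}, s ≤ k}:
k:     0  1  2  3  4  5  6  7  8
g(k):  0  0  1  1  2  0  3  1  2
So g(8) = 2.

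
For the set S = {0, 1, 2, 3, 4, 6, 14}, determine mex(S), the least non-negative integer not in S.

5

The values 0, 1, 2, 3, 4 are all present; 5 is the first non-negative integer missing from the set.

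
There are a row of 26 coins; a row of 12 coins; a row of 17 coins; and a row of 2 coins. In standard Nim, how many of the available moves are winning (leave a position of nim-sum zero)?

1

Compute the nim-sum pairwise:
26 XOR 12 = 22
22 XOR 17 = 7
7 XOR 2 = 5
The overall nim-sum is X = 5. A row of size p has a winning move iff p XOR X < p (reduce it to p XOR X).
  26: 26 XOR 5 = 31 ≥ 26 — no move.
  12: 12 XOR 5 = 9 < 12 — winning move (to 9).
  17: 17 XOR 5 = 20 ≥ 17 — no move.
  2: 2 XOR 5 = 7 ≥ 2 — no move.
That gives 1 winning move.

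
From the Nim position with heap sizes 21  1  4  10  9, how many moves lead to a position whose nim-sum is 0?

Write each in binary and XOR column by column:
  10101  (21)
  00001  (1)
  00100  (4)
  01010  (10)
  01001  (9)
  -----
  10011  (19)
The overall nim-sum is X = 19. A heap of size p has a winning move iff p XOR X < p (reduce it to p XOR X).
  21: 21 XOR 19 = 6 < 21 — winning move (to 6).
  1: 1 XOR 19 = 18 ≥ 1 — no move.
  4: 4 XOR 19 = 23 ≥ 4 — no move.
  10: 10 XOR 19 = 25 ≥ 10 — no move.
  9: 9 XOR 19 = 26 ≥ 9 — no move.
That gives 1 winning move.

1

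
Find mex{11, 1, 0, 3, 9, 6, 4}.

2

The values 0, 1 are all present; 2 is the first non-negative integer missing from the set.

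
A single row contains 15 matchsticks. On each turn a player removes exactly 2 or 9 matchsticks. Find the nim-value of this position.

0

Build the Grundy sequence with g(k) = mex{g(k−s) : s ∈ {2, 9}, s ≤ k}:
k:     0  1  2  3  4  5  6  7  8  9 10 11 12 13 14 15
g(k):  0  0  1  1  0  0  1  1  0  2  1  0  0  1  1  0
So g(15) = 0.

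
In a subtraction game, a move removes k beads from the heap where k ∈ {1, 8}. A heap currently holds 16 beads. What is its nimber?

Build the Grundy sequence with g(k) = mex{g(k−s) : s ∈ {1, 8}, s ≤ k}:
k:     0  1  2  3  4  5  6  7  8  9 10 11 12 13 14 15 16
g(k):  0  1  0  1  0  1  0  1  2  0  1  0  1  0  1  0  1
So g(16) = 1.

1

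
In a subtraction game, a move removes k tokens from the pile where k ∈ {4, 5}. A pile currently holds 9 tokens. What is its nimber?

0

Compute g(0), g(1), … for moves {4, 5}:
g(0) = mex{} = 0
g(1) = mex{} = 0
g(2) = mex{} = 0
g(3) = mex{} = 0
g(4) = mex{0} = 1
g(5) = mex{0} = 1
g(6) = mex{0} = 1
g(7) = mex{0} = 1
g(8) = mex{0,1} = 2
g(9) = mex{1} = 0
So g(9) = 0.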